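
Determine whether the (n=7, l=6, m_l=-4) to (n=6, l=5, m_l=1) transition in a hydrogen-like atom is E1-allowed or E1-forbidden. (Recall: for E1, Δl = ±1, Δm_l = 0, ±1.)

forbidden

Initial l = 6, final l = 5, so Δl = -1. E1 requires Δl = ±1: satisfied.
m_l: -4 → 1 (Δm_l = +5). |Δm_l| ≤ 1 violated.
The transition is electric-dipole forbidden.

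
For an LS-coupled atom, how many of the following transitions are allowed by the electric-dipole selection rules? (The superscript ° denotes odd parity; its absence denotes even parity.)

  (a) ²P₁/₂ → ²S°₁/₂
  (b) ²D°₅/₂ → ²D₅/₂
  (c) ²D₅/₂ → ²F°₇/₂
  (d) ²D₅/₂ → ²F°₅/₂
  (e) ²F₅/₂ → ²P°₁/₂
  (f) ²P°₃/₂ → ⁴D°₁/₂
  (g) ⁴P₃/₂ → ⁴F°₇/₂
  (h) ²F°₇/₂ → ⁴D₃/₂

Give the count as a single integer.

4

(a) allowed
(b) allowed
(c) allowed
(d) allowed
(e) forbidden (ΔL, ΔJ fail)
(f) forbidden (parity, ΔS fail)
(g) forbidden (ΔL, ΔJ fail)
(h) forbidden (ΔS, ΔJ fail)
Total allowed: 4 of 8.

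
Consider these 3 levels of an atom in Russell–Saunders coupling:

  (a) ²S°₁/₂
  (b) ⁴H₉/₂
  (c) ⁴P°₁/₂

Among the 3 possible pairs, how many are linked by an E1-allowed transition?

0

(a)–(b): forbidden (ΔS, ΔL, ΔJ).
(a)–(c): forbidden (parity, ΔS).
(b)–(c): forbidden (ΔL, ΔJ).
Allowed pairs: 0 of 3.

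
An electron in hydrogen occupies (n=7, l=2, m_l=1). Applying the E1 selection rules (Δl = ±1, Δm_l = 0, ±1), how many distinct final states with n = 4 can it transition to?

5

E1 requires Δl = ±1, so l_f ∈ {1, 3}; with 0 ≤ l_f ≤ n_f−1 = 3, the allowed l_f values are {1, 3}.
For l_f = 1: m_f ∈ {m_i−1, m_i, m_i+1} ∩ [−1, 1] = {0, 1} → 2 states.
For l_f = 3: m_f ∈ {m_i−1, m_i, m_i+1} ∩ [−3, 3] = {0, 1, 2} → 3 states.
Total: 5.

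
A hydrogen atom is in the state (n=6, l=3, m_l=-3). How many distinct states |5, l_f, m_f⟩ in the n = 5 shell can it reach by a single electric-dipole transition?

E1 requires Δl = ±1, so l_f ∈ {2, 4}; with 0 ≤ l_f ≤ n_f−1 = 4, the allowed l_f values are {2, 4}.
For l_f = 2: m_f ∈ {m_i−1, m_i, m_i+1} ∩ [−2, 2] = {-2} → 1 state.
For l_f = 4: m_f ∈ {m_i−1, m_i, m_i+1} ∩ [−4, 4] = {-4, -3, -2} → 3 states.
Total: 4.

4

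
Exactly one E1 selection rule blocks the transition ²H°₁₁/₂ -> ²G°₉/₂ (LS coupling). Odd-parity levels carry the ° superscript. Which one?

parity

ΔJ = 0, ±1 (not J=0↔0): J: 11/2 → 9/2, ΔJ = -1 — ok.
ΔS = 0: S: 1/2 → 1/2 — ok.
ΔL = 0, ±1 (not L=0↔0): L: 5 → 4, ΔL = -1 — ok.
Parity must change: odd → odd — fails.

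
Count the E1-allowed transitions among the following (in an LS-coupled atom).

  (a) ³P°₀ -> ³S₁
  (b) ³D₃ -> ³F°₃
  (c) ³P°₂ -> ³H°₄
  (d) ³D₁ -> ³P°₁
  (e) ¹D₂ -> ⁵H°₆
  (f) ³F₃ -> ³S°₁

3

(a) allowed
(b) allowed
(c) forbidden (parity, ΔL, ΔJ fail)
(d) allowed
(e) forbidden (ΔS, ΔL, ΔJ fail)
(f) forbidden (ΔL, ΔJ fail)
Total allowed: 3 of 6.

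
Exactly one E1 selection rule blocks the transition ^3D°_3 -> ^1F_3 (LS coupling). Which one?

the ΔS = 0 rule

Initial level: S=1, L=2, J=3, parity odd. Final level: S=0, L=3, J=3, parity even.
Parity must change: odd → even — ok.
ΔS = 0: S: 1 → 0 — fails.
ΔL = 0, ±1 (not L=0↔0): L: 2 → 3, ΔL = +1 — ok.
ΔJ = 0, ±1 (not J=0↔0): J: 3 → 3, ΔJ = +0 — ok.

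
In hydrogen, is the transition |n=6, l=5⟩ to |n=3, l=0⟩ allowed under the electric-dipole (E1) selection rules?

Δl = 0 − 5 = -5; the E1 rule Δl = ±1 is fails.
The transition is electric-dipole forbidden.

forbidden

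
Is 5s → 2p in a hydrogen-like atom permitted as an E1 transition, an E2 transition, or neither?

Δl = 1 − 0 = +1; l_i + l_f = 1.
E1 (Δl = ±1): satisfied.
E2 (Δl = 0,±2, l_i+l_f ≥ 2): not satisfied.

E1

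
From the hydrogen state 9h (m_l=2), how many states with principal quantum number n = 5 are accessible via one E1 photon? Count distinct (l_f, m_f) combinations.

E1 requires Δl = ±1, so l_f ∈ {4, 6}; with 0 ≤ l_f ≤ n_f−1 = 4, the allowed l_f values are {4}.
For l_f = 4: m_f ∈ {m_i−1, m_i, m_i+1} ∩ [−4, 4] = {1, 2, 3} → 3 states.
Total: 3.

3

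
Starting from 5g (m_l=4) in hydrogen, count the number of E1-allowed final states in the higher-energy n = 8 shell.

E1 requires Δl = ±1, so l_f ∈ {3, 5}; with 0 ≤ l_f ≤ n_f−1 = 7, the allowed l_f values are {3, 5}.
For l_f = 3: m_f ∈ {m_i−1, m_i, m_i+1} ∩ [−3, 3] = {3} → 1 state.
For l_f = 5: m_f ∈ {m_i−1, m_i, m_i+1} ∩ [−5, 5] = {3, 4, 5} → 3 states.
Total: 4.

4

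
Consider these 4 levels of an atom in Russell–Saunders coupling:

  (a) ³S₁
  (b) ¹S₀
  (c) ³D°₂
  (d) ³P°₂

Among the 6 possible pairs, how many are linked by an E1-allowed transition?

(a)–(b): forbidden (parity, ΔS, ΔL).
(a)–(c): forbidden (ΔL).
(a)–(d): allowed.
(b)–(c): forbidden (ΔS, ΔL, ΔJ).
(b)–(d): forbidden (ΔS, ΔJ).
(c)–(d): forbidden (parity).
Allowed pairs: 1 of 6.

1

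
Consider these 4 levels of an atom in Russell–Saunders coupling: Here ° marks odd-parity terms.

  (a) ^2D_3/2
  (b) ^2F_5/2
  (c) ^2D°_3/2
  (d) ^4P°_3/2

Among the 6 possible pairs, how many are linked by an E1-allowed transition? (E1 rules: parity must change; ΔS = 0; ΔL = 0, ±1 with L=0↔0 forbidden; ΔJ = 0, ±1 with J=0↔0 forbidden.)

(a)–(b): forbidden (parity).
(a)–(c): allowed.
(a)–(d): forbidden (ΔS).
(b)–(c): allowed.
(b)–(d): forbidden (ΔS, ΔL).
(c)–(d): forbidden (parity, ΔS).
Allowed pairs: 2 of 6.

2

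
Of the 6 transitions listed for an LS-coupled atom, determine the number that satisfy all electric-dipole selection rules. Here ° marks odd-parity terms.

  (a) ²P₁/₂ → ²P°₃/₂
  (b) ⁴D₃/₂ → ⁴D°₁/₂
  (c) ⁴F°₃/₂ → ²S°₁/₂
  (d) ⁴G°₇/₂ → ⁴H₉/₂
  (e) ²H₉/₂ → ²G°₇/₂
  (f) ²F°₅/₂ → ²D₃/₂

(a) allowed
(b) allowed
(c) forbidden (parity, ΔS, ΔL fail)
(d) allowed
(e) allowed
(f) allowed
Total allowed: 5 of 6.

5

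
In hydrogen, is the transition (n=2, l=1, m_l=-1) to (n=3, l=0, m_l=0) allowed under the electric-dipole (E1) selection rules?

allowed

Initial l = 1, final l = 0, so Δl = -1. E1 requires Δl = ±1: satisfied.
m_l: -1 → 0 (Δm_l = +1). |Δm_l| ≤ 1 satisfied.
All E1 selection rules are satisfied.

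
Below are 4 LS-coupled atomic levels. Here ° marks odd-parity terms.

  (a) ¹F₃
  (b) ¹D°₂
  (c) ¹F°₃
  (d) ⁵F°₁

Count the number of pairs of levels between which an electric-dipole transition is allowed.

2

(a)–(b): allowed.
(a)–(c): allowed.
(a)–(d): forbidden (ΔS, ΔJ).
(b)–(c): forbidden (parity).
(b)–(d): forbidden (parity, ΔS).
(c)–(d): forbidden (parity, ΔS, ΔJ).
Allowed pairs: 2 of 6.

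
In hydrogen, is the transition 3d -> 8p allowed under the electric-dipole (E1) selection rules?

l: 2 → 1 (Δl = -1). Δl = ±1 ✓.
All E1 selection rules are satisfied.

allowed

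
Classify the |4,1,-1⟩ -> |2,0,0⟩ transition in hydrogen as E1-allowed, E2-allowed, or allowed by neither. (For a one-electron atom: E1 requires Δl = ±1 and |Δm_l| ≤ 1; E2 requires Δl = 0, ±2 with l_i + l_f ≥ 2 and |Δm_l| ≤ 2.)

Δl = 0 − 1 = -1; l_i + l_f = 1.
Δm_l = +1.
E1 (Δl = ±1, |Δm_l| ≤ 1): satisfied.
E2 (Δl = 0,±2, l_i+l_f ≥ 2, |Δm_l| ≤ 2): not satisfied.

E1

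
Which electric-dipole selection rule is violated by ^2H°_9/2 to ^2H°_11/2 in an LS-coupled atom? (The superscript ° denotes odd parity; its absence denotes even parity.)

parity

Parity must change: odd → odd — ✗.
ΔS = 0: S: 1/2 → 1/2 — ✓.
ΔL = 0, ±1 (not L=0↔0): L: 5 → 5, ΔL = +0 — ✓.
ΔJ = 0, ±1 (not J=0↔0): J: 9/2 → 11/2, ΔJ = +1 — ✓.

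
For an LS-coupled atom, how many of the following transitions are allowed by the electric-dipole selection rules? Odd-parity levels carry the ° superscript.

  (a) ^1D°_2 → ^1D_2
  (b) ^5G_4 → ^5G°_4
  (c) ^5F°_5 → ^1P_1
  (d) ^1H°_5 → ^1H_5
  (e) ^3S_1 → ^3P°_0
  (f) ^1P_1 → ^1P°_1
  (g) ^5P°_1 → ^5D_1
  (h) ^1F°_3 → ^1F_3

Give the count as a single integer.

(a) allowed
(b) allowed
(c) forbidden (ΔS, ΔL, ΔJ fail)
(d) allowed
(e) allowed
(f) allowed
(g) allowed
(h) allowed
Total allowed: 7 of 8.

7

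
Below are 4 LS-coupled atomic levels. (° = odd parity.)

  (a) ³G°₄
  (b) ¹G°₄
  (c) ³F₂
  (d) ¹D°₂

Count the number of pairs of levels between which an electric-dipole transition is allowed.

(a)–(b): forbidden (parity, ΔS).
(a)–(c): forbidden (ΔJ).
(a)–(d): forbidden (parity, ΔS, ΔL, ΔJ).
(b)–(c): forbidden (ΔS, ΔJ).
(b)–(d): forbidden (parity, ΔL, ΔJ).
(c)–(d): forbidden (ΔS).
Allowed pairs: 0 of 6.

0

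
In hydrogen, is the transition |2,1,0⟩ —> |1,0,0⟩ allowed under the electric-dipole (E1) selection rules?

Initial l = 1, final l = 0, so Δl = -1. E1 requires Δl = ±1: ok.
m_l: 0 → 0 (Δm_l = +0). |Δm_l| ≤ 1 ok.
All E1 selection rules are satisfied.

allowed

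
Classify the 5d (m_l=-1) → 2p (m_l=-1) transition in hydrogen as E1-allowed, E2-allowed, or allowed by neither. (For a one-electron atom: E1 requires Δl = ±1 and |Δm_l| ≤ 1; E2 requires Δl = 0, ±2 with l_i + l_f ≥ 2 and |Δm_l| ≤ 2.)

E1

Δl = 1 − 2 = -1; l_i + l_f = 3.
Δm_l = +0.
E1 (Δl = ±1, |Δm_l| ≤ 1): satisfied.
E2 (Δl = 0,±2, l_i+l_f ≥ 2, |Δm_l| ≤ 2): not satisfied.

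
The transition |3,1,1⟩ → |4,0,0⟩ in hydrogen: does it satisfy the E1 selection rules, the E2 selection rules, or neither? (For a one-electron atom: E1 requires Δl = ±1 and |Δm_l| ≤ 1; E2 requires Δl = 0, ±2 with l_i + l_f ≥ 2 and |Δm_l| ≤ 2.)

E1

Δl = 0 − 1 = -1; l_i + l_f = 1.
Δm_l = -1.
E1 (Δl = ±1, |Δm_l| ≤ 1): satisfied.
E2 (Δl = 0,±2, l_i+l_f ≥ 2, |Δm_l| ≤ 2): not satisfied.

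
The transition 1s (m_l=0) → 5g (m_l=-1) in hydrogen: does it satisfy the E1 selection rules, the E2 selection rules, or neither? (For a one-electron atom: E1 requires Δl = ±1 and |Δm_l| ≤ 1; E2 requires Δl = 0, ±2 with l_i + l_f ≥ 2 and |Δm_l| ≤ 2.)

neither

Δl = 4 − 0 = +4; l_i + l_f = 4.
Δm_l = -1.
E1 (Δl = ±1, |Δm_l| ≤ 1): not satisfied.
E2 (Δl = 0,±2, l_i+l_f ≥ 2, |Δm_l| ≤ 2): not satisfied.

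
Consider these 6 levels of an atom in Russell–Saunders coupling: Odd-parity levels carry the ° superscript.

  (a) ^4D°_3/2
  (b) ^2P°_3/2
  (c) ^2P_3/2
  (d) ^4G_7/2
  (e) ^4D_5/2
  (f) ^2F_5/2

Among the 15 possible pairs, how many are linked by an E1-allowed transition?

(a)–(b): forbidden (parity, ΔS).
(a)–(c): forbidden (ΔS).
(a)–(d): forbidden (ΔL, ΔJ).
(a)–(e): allowed.
(a)–(f): forbidden (ΔS).
(b)–(c): allowed.
(b)–(d): forbidden (ΔS, ΔL, ΔJ).
(b)–(e): forbidden (ΔS).
(b)–(f): forbidden (ΔL).
(c)–(d): forbidden (parity, ΔS, ΔL, ΔJ).
(c)–(e): forbidden (parity, ΔS).
(c)–(f): forbidden (parity, ΔL).
(d)–(e): forbidden (parity, ΔL).
(d)–(f): forbidden (parity, ΔS).
(e)–(f): forbidden (parity, ΔS).
Allowed pairs: 2 of 15.

2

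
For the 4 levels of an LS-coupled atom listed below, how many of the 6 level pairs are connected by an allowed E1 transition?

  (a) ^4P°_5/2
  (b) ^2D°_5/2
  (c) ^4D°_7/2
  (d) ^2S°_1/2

(a)–(b): forbidden (parity, ΔS).
(a)–(c): forbidden (parity).
(a)–(d): forbidden (parity, ΔS, ΔJ).
(b)–(c): forbidden (parity, ΔS).
(b)–(d): forbidden (parity, ΔL, ΔJ).
(c)–(d): forbidden (parity, ΔS, ΔL, ΔJ).
Allowed pairs: 0 of 6.

0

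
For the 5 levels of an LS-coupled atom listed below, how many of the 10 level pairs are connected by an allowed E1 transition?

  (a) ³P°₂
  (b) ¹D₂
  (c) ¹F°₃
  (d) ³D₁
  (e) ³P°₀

3

(a)–(b): forbidden (ΔS).
(a)–(c): forbidden (parity, ΔS, ΔL).
(a)–(d): allowed.
(a)–(e): forbidden (parity, ΔJ).
(b)–(c): allowed.
(b)–(d): forbidden (parity, ΔS).
(b)–(e): forbidden (ΔS, ΔJ).
(c)–(d): forbidden (ΔS, ΔJ).
(c)–(e): forbidden (parity, ΔS, ΔL, ΔJ).
(d)–(e): allowed.
Allowed pairs: 3 of 10.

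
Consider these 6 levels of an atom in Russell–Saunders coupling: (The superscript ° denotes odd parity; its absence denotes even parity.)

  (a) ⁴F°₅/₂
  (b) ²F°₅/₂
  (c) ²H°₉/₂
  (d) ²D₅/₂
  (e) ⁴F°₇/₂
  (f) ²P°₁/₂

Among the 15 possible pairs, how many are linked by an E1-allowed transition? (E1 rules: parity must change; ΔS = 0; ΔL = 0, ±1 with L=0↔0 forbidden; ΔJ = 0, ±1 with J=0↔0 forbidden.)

1

(a)–(b): forbidden (parity, ΔS).
(a)–(c): forbidden (parity, ΔS, ΔL, ΔJ).
(a)–(d): forbidden (ΔS).
(a)–(e): forbidden (parity).
(a)–(f): forbidden (parity, ΔS, ΔL, ΔJ).
(b)–(c): forbidden (parity, ΔL, ΔJ).
(b)–(d): allowed.
(b)–(e): forbidden (parity, ΔS).
(b)–(f): forbidden (parity, ΔL, ΔJ).
(c)–(d): forbidden (ΔL, ΔJ).
(c)–(e): forbidden (parity, ΔS, ΔL).
(c)–(f): forbidden (parity, ΔL, ΔJ).
(d)–(e): forbidden (ΔS).
(d)–(f): forbidden (ΔJ).
(e)–(f): forbidden (parity, ΔS, ΔL, ΔJ).
Allowed pairs: 1 of 15.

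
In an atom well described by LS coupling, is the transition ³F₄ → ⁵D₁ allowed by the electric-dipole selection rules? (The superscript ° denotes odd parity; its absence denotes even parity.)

Reading off the term symbols: S 1→2, L 3→2, J 4→1, parity even→even.
Parity must change: even → even — fails.
ΔS = 0: S: 1 → 2 — fails.
ΔL = 0, ±1 (not L=0↔0): L: 3 → 2, ΔL = -1 — ok.
ΔJ = 0, ±1 (not J=0↔0): J: 4 → 1, ΔJ = -3 — fails.
Rule(s) violated: parity, ΔS, ΔJ.

forbidden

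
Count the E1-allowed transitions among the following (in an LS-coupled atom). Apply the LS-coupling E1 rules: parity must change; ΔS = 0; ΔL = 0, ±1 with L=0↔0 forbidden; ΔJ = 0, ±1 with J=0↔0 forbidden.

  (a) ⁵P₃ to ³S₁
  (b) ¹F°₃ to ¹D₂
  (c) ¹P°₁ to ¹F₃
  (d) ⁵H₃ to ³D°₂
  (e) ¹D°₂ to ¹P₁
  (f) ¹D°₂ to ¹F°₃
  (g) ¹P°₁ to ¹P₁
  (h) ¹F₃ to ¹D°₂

(a) forbidden (parity, ΔS, ΔJ fail)
(b) allowed
(c) forbidden (ΔL, ΔJ fail)
(d) forbidden (ΔS, ΔL fail)
(e) allowed
(f) forbidden (parity fails)
(g) allowed
(h) allowed
Total allowed: 4 of 8.

4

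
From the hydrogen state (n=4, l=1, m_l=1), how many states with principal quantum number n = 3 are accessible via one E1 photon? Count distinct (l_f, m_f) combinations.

4

E1 requires Δl = ±1, so l_f ∈ {0, 2}; with 0 ≤ l_f ≤ n_f−1 = 2, the allowed l_f values are {0, 2}.
For l_f = 0: m_f ∈ {m_i−1, m_i, m_i+1} ∩ [−0, 0] = {0} → 1 state.
For l_f = 2: m_f ∈ {m_i−1, m_i, m_i+1} ∩ [−2, 2] = {0, 1, 2} → 3 states.
Total: 4.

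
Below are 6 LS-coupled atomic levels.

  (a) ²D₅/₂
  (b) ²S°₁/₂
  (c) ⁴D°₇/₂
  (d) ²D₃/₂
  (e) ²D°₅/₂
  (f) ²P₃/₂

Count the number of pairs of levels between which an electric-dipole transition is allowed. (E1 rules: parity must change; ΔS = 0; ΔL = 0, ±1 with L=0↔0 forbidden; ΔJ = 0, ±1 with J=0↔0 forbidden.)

4

(a)–(b): forbidden (ΔL, ΔJ).
(a)–(c): forbidden (ΔS).
(a)–(d): forbidden (parity).
(a)–(e): allowed.
(a)–(f): forbidden (parity).
(b)–(c): forbidden (parity, ΔS, ΔL, ΔJ).
(b)–(d): forbidden (ΔL).
(b)–(e): forbidden (parity, ΔL, ΔJ).
(b)–(f): allowed.
(c)–(d): forbidden (ΔS, ΔJ).
(c)–(e): forbidden (parity, ΔS).
(c)–(f): forbidden (ΔS, ΔJ).
(d)–(e): allowed.
(d)–(f): forbidden (parity).
(e)–(f): allowed.
Allowed pairs: 4 of 15.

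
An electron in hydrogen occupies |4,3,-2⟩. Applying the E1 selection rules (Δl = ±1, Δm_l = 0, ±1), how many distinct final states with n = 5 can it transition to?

5

E1 requires Δl = ±1, so l_f ∈ {2, 4}; with 0 ≤ l_f ≤ n_f−1 = 4, the allowed l_f values are {2, 4}.
For l_f = 2: m_f ∈ {m_i−1, m_i, m_i+1} ∩ [−2, 2] = {-2, -1} → 2 states.
For l_f = 4: m_f ∈ {m_i−1, m_i, m_i+1} ∩ [−4, 4] = {-3, -2, -1} → 3 states.
Total: 5.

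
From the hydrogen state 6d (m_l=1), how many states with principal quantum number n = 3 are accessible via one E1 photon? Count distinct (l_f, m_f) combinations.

2

E1 requires Δl = ±1, so l_f ∈ {1, 3}; with 0 ≤ l_f ≤ n_f−1 = 2, the allowed l_f values are {1}.
For l_f = 1: m_f ∈ {m_i−1, m_i, m_i+1} ∩ [−1, 1] = {0, 1} → 2 states.
Total: 2.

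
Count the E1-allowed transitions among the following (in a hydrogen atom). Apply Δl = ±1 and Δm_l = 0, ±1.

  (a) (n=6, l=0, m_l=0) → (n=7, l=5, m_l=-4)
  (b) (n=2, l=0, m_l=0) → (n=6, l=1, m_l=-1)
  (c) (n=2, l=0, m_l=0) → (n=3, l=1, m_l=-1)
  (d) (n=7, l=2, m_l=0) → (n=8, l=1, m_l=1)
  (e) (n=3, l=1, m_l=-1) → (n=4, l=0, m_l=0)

(a) forbidden — Δl = +5 (E1 requires Δl = ±1); Δm_l = -4 (E1 requires Δm_l = 0, ±1)
(b) allowed
(c) allowed
(d) allowed
(e) allowed
Total allowed: 4 of 5.

4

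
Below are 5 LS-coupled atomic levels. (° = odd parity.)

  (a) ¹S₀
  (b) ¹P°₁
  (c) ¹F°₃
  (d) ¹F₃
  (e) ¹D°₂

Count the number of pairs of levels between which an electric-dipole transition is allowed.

3

(a)–(b): allowed.
(a)–(c): forbidden (ΔL, ΔJ).
(a)–(d): forbidden (parity, ΔL, ΔJ).
(a)–(e): forbidden (ΔL, ΔJ).
(b)–(c): forbidden (parity, ΔL, ΔJ).
(b)–(d): forbidden (ΔL, ΔJ).
(b)–(e): forbidden (parity).
(c)–(d): allowed.
(c)–(e): forbidden (parity).
(d)–(e): allowed.
Allowed pairs: 3 of 10.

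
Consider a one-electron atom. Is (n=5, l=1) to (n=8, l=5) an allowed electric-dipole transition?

Initial l = 1, final l = 5, so Δl = +4. E1 requires Δl = ±1: violated.
The transition is electric-dipole forbidden.

forbidden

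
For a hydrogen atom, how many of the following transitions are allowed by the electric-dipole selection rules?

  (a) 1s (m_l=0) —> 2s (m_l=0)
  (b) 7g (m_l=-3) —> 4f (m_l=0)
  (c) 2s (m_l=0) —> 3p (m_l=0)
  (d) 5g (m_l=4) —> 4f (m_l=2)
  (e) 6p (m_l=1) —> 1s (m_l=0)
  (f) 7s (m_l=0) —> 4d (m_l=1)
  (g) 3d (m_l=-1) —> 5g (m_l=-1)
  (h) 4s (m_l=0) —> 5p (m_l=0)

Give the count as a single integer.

3

(a) forbidden — Δl = +0 (E1 requires Δl = ±1)
(b) forbidden — Δm_l = +3 (E1 requires Δm_l = 0, ±1)
(c) allowed
(d) forbidden — Δm_l = -2 (E1 requires Δm_l = 0, ±1)
(e) allowed
(f) forbidden — Δl = +2 (E1 requires Δl = ±1)
(g) forbidden — Δl = +2 (E1 requires Δl = ±1)
(h) allowed
Total allowed: 3 of 8.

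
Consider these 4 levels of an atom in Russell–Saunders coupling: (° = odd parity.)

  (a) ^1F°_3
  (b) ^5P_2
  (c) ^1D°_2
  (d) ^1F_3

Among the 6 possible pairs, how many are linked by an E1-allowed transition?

2

(a)–(b): forbidden (ΔS, ΔL).
(a)–(c): forbidden (parity).
(a)–(d): allowed.
(b)–(c): forbidden (ΔS).
(b)–(d): forbidden (parity, ΔS, ΔL).
(c)–(d): allowed.
Allowed pairs: 2 of 6.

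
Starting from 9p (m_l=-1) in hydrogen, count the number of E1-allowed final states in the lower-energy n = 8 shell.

E1 requires Δl = ±1, so l_f ∈ {0, 2}; with 0 ≤ l_f ≤ n_f−1 = 7, the allowed l_f values are {0, 2}.
For l_f = 0: m_f ∈ {m_i−1, m_i, m_i+1} ∩ [−0, 0] = {0} → 1 state.
For l_f = 2: m_f ∈ {m_i−1, m_i, m_i+1} ∩ [−2, 2] = {-2, -1, 0} → 3 states.
Total: 4.

4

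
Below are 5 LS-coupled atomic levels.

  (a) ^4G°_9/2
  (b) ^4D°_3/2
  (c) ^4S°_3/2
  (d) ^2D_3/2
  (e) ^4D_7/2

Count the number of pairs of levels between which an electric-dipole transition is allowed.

0

(a)–(b): forbidden (parity, ΔL, ΔJ).
(a)–(c): forbidden (parity, ΔL, ΔJ).
(a)–(d): forbidden (ΔS, ΔL, ΔJ).
(a)–(e): forbidden (ΔL).
(b)–(c): forbidden (parity, ΔL).
(b)–(d): forbidden (ΔS).
(b)–(e): forbidden (ΔJ).
(c)–(d): forbidden (ΔS, ΔL).
(c)–(e): forbidden (ΔL, ΔJ).
(d)–(e): forbidden (parity, ΔS, ΔJ).
Allowed pairs: 0 of 10.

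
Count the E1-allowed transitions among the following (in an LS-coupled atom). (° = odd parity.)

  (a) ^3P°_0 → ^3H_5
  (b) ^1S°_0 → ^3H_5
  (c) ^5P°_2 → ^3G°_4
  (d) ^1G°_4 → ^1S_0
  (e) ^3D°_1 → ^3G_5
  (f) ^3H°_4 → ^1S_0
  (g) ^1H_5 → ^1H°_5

(a) forbidden (ΔL, ΔJ fail)
(b) forbidden (ΔS, ΔL, ΔJ fail)
(c) forbidden (parity, ΔS, ΔL, ΔJ fail)
(d) forbidden (ΔL, ΔJ fail)
(e) forbidden (ΔL, ΔJ fail)
(f) forbidden (ΔS, ΔL, ΔJ fail)
(g) allowed
Total allowed: 1 of 7.

1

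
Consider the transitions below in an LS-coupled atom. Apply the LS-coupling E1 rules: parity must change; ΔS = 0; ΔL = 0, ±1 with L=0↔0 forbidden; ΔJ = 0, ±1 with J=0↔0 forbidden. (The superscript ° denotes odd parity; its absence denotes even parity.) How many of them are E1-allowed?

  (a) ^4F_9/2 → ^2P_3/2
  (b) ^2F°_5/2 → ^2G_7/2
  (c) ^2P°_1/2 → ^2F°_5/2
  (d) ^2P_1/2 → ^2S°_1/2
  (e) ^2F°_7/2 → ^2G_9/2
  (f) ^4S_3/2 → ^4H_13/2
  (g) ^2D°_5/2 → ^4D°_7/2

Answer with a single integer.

(a) forbidden (parity, ΔS, ΔL, ΔJ fail)
(b) allowed
(c) forbidden (parity, ΔL, ΔJ fail)
(d) allowed
(e) allowed
(f) forbidden (parity, ΔL, ΔJ fail)
(g) forbidden (parity, ΔS fail)
Total allowed: 3 of 7.

3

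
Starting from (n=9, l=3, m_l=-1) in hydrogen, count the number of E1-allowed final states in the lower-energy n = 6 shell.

6

E1 requires Δl = ±1, so l_f ∈ {2, 4}; with 0 ≤ l_f ≤ n_f−1 = 5, the allowed l_f values are {2, 4}.
For l_f = 2: m_f ∈ {m_i−1, m_i, m_i+1} ∩ [−2, 2] = {-2, -1, 0} → 3 states.
For l_f = 4: m_f ∈ {m_i−1, m_i, m_i+1} ∩ [−4, 4] = {-2, -1, 0} → 3 states.
Total: 6.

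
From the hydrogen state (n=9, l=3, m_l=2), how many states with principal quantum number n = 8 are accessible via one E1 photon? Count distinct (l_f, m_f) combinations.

E1 requires Δl = ±1, so l_f ∈ {2, 4}; with 0 ≤ l_f ≤ n_f−1 = 7, the allowed l_f values are {2, 4}.
For l_f = 2: m_f ∈ {m_i−1, m_i, m_i+1} ∩ [−2, 2] = {1, 2} → 2 states.
For l_f = 4: m_f ∈ {m_i−1, m_i, m_i+1} ∩ [−4, 4] = {1, 2, 3} → 3 states.
Total: 5.

5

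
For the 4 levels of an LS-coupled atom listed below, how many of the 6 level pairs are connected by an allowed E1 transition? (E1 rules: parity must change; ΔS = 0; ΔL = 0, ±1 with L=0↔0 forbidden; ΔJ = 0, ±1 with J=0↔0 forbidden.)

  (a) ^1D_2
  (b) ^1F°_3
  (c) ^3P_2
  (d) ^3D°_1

2

(a)–(b): allowed.
(a)–(c): forbidden (parity, ΔS).
(a)–(d): forbidden (ΔS).
(b)–(c): forbidden (ΔS, ΔL).
(b)–(d): forbidden (parity, ΔS, ΔJ).
(c)–(d): allowed.
Allowed pairs: 2 of 6.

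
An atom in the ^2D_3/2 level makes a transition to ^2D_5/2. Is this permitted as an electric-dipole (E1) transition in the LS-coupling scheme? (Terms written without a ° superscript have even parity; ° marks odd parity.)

forbidden

Parity must change: even → even — ✗.
ΔJ = 0, ±1 (not J=0↔0): J: 3/2 → 5/2, ΔJ = +1 — ✓.
ΔS = 0: S: 1/2 → 1/2 — ✓.
ΔL = 0, ±1 (not L=0↔0): L: 2 → 2, ΔL = +0 — ✓.
Rule(s) violated: parity.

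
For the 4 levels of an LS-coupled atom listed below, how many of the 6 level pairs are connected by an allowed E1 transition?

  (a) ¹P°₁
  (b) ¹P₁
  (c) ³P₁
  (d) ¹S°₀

(a)–(b): allowed.
(a)–(c): forbidden (ΔS).
(a)–(d): forbidden (parity).
(b)–(c): forbidden (parity, ΔS).
(b)–(d): allowed.
(c)–(d): forbidden (ΔS).
Allowed pairs: 2 of 6.

2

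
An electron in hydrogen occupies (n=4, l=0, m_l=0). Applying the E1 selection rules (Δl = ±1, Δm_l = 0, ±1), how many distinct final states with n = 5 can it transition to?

3

E1 requires Δl = ±1, so l_f ∈ {-1, 1}; with 0 ≤ l_f ≤ n_f−1 = 4, the allowed l_f values are {1}.
For l_f = 1: m_f ∈ {m_i−1, m_i, m_i+1} ∩ [−1, 1] = {-1, 0, 1} → 3 states.
Total: 3.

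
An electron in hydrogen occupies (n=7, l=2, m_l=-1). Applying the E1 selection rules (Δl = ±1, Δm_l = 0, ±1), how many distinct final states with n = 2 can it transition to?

E1 requires Δl = ±1, so l_f ∈ {1, 3}; with 0 ≤ l_f ≤ n_f−1 = 1, the allowed l_f values are {1}.
For l_f = 1: m_f ∈ {m_i−1, m_i, m_i+1} ∩ [−1, 1] = {-1, 0} → 2 states.
Total: 2.

2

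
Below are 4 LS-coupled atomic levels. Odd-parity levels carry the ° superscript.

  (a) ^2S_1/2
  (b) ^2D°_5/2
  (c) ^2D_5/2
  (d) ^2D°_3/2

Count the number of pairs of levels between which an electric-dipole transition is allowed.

(a)–(b): forbidden (ΔL, ΔJ).
(a)–(c): forbidden (parity, ΔL, ΔJ).
(a)–(d): forbidden (ΔL).
(b)–(c): allowed.
(b)–(d): forbidden (parity).
(c)–(d): allowed.
Allowed pairs: 2 of 6.

2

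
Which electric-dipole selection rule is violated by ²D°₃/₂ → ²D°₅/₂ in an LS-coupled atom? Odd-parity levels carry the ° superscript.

Reading off the term symbols: S 1/2→1/2, L 2→2, J 3/2→5/2, parity odd→odd.
Parity must change: odd → odd — ✗.
ΔS = 0: S: 1/2 → 1/2 — ✓.
ΔL = 0, ±1 (not L=0↔0): L: 2 → 2, ΔL = +0 — ✓.
ΔJ = 0, ±1 (not J=0↔0): J: 3/2 → 5/2, ΔJ = +1 — ✓.

parity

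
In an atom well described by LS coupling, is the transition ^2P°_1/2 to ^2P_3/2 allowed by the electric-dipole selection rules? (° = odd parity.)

allowed

Reading off the term symbols: S 1/2→1/2, L 1→1, J 1/2→3/2, parity odd→even.
ΔS = 0: S: 1/2 → 1/2 — passes.
ΔL = 0, ±1 (not L=0↔0): L: 1 → 1, ΔL = +0 — passes.
Parity must change: odd → even — passes.
ΔJ = 0, ±1 (not J=0↔0): J: 1/2 → 3/2, ΔJ = +1 — passes.
All four E1 rules are satisfied.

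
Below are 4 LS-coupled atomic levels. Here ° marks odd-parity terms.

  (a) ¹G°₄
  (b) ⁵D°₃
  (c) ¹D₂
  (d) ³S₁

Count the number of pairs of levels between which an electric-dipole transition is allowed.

(a)–(b): forbidden (parity, ΔS, ΔL).
(a)–(c): forbidden (ΔL, ΔJ).
(a)–(d): forbidden (ΔS, ΔL, ΔJ).
(b)–(c): forbidden (ΔS).
(b)–(d): forbidden (ΔS, ΔL, ΔJ).
(c)–(d): forbidden (parity, ΔS, ΔL).
Allowed pairs: 0 of 6.

0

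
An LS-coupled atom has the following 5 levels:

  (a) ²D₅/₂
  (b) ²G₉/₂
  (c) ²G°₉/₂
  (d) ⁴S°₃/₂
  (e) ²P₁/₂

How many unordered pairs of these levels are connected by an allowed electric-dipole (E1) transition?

(a)–(b): forbidden (parity, ΔL, ΔJ).
(a)–(c): forbidden (ΔL, ΔJ).
(a)–(d): forbidden (ΔS, ΔL).
(a)–(e): forbidden (parity, ΔJ).
(b)–(c): allowed.
(b)–(d): forbidden (ΔS, ΔL, ΔJ).
(b)–(e): forbidden (parity, ΔL, ΔJ).
(c)–(d): forbidden (parity, ΔS, ΔL, ΔJ).
(c)–(e): forbidden (ΔL, ΔJ).
(d)–(e): forbidden (ΔS).
Allowed pairs: 1 of 10.

1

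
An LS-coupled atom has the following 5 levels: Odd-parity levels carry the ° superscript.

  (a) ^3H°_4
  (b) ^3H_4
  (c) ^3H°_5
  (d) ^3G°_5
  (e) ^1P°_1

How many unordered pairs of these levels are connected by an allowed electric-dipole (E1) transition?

(a)–(b): allowed.
(a)–(c): forbidden (parity).
(a)–(d): forbidden (parity).
(a)–(e): forbidden (parity, ΔS, ΔL, ΔJ).
(b)–(c): allowed.
(b)–(d): allowed.
(b)–(e): forbidden (ΔS, ΔL, ΔJ).
(c)–(d): forbidden (parity).
(c)–(e): forbidden (parity, ΔS, ΔL, ΔJ).
(d)–(e): forbidden (parity, ΔS, ΔL, ΔJ).
Allowed pairs: 3 of 10.

3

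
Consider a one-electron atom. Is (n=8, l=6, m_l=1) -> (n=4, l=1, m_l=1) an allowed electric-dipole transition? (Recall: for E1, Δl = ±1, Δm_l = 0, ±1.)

l: 6 → 1 (Δl = -5). Δl = ±1 ✗.
m_l: 1 → 1 (Δm_l = +0). |Δm_l| ≤ 1 ✓.
The transition is electric-dipole forbidden.

forbidden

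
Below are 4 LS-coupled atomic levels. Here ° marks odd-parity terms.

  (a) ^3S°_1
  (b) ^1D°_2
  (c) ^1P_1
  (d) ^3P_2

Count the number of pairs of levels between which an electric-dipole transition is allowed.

2

(a)–(b): forbidden (parity, ΔS, ΔL).
(a)–(c): forbidden (ΔS).
(a)–(d): allowed.
(b)–(c): allowed.
(b)–(d): forbidden (ΔS).
(c)–(d): forbidden (parity, ΔS).
Allowed pairs: 2 of 6.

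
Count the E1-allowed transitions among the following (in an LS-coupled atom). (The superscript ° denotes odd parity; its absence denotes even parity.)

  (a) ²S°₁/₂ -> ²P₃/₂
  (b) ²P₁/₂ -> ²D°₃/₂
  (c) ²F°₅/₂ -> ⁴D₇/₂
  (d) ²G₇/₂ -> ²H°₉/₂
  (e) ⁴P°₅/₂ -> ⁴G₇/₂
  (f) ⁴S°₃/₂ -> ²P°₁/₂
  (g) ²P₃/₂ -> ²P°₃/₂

4

(a) allowed
(b) allowed
(c) forbidden (ΔS fails)
(d) allowed
(e) forbidden (ΔL fails)
(f) forbidden (parity, ΔS fail)
(g) allowed
Total allowed: 4 of 7.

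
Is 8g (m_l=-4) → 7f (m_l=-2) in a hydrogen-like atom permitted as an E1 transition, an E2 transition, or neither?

neither

Δl = 3 − 4 = -1; l_i + l_f = 7.
Δm_l = +2.
E1 (Δl = ±1, |Δm_l| ≤ 1): not satisfied.
E2 (Δl = 0,±2, l_i+l_f ≥ 2, |Δm_l| ≤ 2): not satisfied.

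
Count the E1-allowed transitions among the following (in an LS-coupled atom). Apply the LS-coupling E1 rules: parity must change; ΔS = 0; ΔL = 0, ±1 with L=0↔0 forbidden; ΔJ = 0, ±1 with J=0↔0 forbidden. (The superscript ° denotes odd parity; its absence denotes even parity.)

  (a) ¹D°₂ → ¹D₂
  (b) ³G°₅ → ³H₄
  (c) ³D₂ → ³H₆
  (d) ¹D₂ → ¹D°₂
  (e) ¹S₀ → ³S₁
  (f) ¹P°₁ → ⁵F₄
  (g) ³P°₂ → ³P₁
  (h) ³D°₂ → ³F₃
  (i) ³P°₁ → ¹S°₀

5

(a) allowed
(b) allowed
(c) forbidden (parity, ΔL, ΔJ fail)
(d) allowed
(e) forbidden (parity, ΔS, ΔL fail)
(f) forbidden (ΔS, ΔL, ΔJ fail)
(g) allowed
(h) allowed
(i) forbidden (parity, ΔS fail)
Total allowed: 5 of 9.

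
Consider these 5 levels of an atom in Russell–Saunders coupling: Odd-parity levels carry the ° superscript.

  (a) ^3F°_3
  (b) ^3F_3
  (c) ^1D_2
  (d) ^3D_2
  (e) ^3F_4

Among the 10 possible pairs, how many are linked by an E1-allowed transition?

(a)–(b): allowed.
(a)–(c): forbidden (ΔS).
(a)–(d): allowed.
(a)–(e): allowed.
(b)–(c): forbidden (parity, ΔS).
(b)–(d): forbidden (parity).
(b)–(e): forbidden (parity).
(c)–(d): forbidden (parity, ΔS).
(c)–(e): forbidden (parity, ΔS, ΔJ).
(d)–(e): forbidden (parity, ΔJ).
Allowed pairs: 3 of 10.

3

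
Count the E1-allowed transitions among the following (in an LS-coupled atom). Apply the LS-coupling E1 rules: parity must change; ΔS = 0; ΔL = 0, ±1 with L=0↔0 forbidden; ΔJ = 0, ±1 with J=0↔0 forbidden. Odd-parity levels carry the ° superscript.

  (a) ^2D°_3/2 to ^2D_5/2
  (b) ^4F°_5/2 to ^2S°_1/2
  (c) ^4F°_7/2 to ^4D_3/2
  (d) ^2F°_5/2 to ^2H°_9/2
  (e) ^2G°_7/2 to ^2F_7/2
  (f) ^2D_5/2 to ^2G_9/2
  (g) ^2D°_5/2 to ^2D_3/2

3

(a) allowed
(b) forbidden (parity, ΔS, ΔL, ΔJ fail)
(c) forbidden (ΔJ fails)
(d) forbidden (parity, ΔL, ΔJ fail)
(e) allowed
(f) forbidden (parity, ΔL, ΔJ fail)
(g) allowed
Total allowed: 3 of 7.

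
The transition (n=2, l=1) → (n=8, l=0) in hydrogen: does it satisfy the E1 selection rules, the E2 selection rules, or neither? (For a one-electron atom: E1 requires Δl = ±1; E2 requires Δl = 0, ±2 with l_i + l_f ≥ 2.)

E1

Δl = 0 − 1 = -1; l_i + l_f = 1.
E1 (Δl = ±1): satisfied.
E2 (Δl = 0,±2, l_i+l_f ≥ 2): not satisfied.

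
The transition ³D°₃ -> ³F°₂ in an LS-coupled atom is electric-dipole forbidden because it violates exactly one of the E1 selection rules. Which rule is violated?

Reading off the term symbols: S 1→1, L 2→3, J 3→2, parity odd→odd.
Parity must change: odd → odd — fails.
ΔS = 0: S: 1 → 1 — passes.
ΔL = 0, ±1 (not L=0↔0): L: 2 → 3, ΔL = +1 — passes.
ΔJ = 0, ±1 (not J=0↔0): J: 3 → 2, ΔJ = -1 — passes.

parity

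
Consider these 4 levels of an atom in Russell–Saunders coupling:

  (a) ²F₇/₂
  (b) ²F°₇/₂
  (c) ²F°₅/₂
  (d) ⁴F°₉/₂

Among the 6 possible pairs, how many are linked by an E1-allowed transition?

(a)–(b): allowed.
(a)–(c): allowed.
(a)–(d): forbidden (ΔS).
(b)–(c): forbidden (parity).
(b)–(d): forbidden (parity, ΔS).
(c)–(d): forbidden (parity, ΔS, ΔJ).
Allowed pairs: 2 of 6.

2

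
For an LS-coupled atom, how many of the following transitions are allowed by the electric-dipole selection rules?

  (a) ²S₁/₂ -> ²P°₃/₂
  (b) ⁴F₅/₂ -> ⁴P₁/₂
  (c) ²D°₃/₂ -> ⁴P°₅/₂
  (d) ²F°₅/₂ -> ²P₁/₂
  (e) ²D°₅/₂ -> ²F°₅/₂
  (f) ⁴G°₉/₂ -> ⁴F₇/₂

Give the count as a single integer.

2

(a) allowed
(b) forbidden (parity, ΔL, ΔJ fail)
(c) forbidden (parity, ΔS fail)
(d) forbidden (ΔL, ΔJ fail)
(e) forbidden (parity fails)
(f) allowed
Total allowed: 2 of 6.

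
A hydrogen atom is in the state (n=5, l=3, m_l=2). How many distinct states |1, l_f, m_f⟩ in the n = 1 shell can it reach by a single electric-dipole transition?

0

E1 requires l_f ∈ {2, 4}, but neither lies in [0, 0], so no final state is reachable.
Total: 0.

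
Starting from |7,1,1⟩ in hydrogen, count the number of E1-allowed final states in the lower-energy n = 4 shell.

4

E1 requires Δl = ±1, so l_f ∈ {0, 2}; with 0 ≤ l_f ≤ n_f−1 = 3, the allowed l_f values are {0, 2}.
For l_f = 0: m_f ∈ {m_i−1, m_i, m_i+1} ∩ [−0, 0] = {0} → 1 state.
For l_f = 2: m_f ∈ {m_i−1, m_i, m_i+1} ∩ [−2, 2] = {0, 1, 2} → 3 states.
Total: 4.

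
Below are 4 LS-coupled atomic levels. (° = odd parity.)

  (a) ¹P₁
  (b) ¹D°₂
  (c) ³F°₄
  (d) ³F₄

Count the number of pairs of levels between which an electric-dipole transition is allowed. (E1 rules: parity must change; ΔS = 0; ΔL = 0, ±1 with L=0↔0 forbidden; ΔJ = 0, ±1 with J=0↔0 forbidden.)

(a)–(b): allowed.
(a)–(c): forbidden (ΔS, ΔL, ΔJ).
(a)–(d): forbidden (parity, ΔS, ΔL, ΔJ).
(b)–(c): forbidden (parity, ΔS, ΔJ).
(b)–(d): forbidden (ΔS, ΔJ).
(c)–(d): allowed.
Allowed pairs: 2 of 6.

2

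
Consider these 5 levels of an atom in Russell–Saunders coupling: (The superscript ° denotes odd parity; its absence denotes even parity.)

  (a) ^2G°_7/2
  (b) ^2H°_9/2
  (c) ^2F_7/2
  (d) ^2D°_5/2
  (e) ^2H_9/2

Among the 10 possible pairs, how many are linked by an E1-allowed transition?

(a)–(b): forbidden (parity).
(a)–(c): allowed.
(a)–(d): forbidden (parity, ΔL).
(a)–(e): allowed.
(b)–(c): forbidden (ΔL).
(b)–(d): forbidden (parity, ΔL, ΔJ).
(b)–(e): allowed.
(c)–(d): allowed.
(c)–(e): forbidden (parity, ΔL).
(d)–(e): forbidden (ΔL, ΔJ).
Allowed pairs: 4 of 10.

4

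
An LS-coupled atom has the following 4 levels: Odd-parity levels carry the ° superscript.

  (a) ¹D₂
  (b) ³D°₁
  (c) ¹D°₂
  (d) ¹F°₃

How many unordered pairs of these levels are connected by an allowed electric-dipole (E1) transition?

2

(a)–(b): forbidden (ΔS).
(a)–(c): allowed.
(a)–(d): allowed.
(b)–(c): forbidden (parity, ΔS).
(b)–(d): forbidden (parity, ΔS, ΔJ).
(c)–(d): forbidden (parity).
Allowed pairs: 2 of 6.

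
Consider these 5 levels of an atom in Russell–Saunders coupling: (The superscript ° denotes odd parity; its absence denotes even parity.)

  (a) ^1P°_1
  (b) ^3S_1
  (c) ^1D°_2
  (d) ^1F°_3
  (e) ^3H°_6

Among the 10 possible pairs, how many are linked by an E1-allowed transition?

(a)–(b): forbidden (ΔS).
(a)–(c): forbidden (parity).
(a)–(d): forbidden (parity, ΔL, ΔJ).
(a)–(e): forbidden (parity, ΔS, ΔL, ΔJ).
(b)–(c): forbidden (ΔS, ΔL).
(b)–(d): forbidden (ΔS, ΔL, ΔJ).
(b)–(e): forbidden (ΔL, ΔJ).
(c)–(d): forbidden (parity).
(c)–(e): forbidden (parity, ΔS, ΔL, ΔJ).
(d)–(e): forbidden (parity, ΔS, ΔL, ΔJ).
Allowed pairs: 0 of 10.

0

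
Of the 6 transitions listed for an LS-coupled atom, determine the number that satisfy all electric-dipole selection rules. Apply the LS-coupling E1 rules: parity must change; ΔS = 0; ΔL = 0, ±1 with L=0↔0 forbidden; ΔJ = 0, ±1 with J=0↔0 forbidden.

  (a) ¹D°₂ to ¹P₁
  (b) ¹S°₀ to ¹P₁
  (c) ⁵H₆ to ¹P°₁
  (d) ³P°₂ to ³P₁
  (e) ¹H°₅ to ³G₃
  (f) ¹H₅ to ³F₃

3

(a) allowed
(b) allowed
(c) forbidden (ΔS, ΔL, ΔJ fail)
(d) allowed
(e) forbidden (ΔS, ΔJ fail)
(f) forbidden (parity, ΔS, ΔL, ΔJ fail)
Total allowed: 3 of 6.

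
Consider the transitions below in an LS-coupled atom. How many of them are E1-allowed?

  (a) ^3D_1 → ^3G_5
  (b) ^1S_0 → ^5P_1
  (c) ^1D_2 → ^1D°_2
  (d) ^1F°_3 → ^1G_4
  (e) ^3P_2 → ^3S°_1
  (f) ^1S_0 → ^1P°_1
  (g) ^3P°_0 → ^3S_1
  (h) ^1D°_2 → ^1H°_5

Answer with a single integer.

(a) forbidden (parity, ΔL, ΔJ fail)
(b) forbidden (parity, ΔS fail)
(c) allowed
(d) allowed
(e) allowed
(f) allowed
(g) allowed
(h) forbidden (parity, ΔL, ΔJ fail)
Total allowed: 5 of 8.

5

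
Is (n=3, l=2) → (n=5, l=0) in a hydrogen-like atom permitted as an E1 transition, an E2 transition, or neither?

E2

Δl = 0 − 2 = -2; l_i + l_f = 2.
E1 (Δl = ±1): not satisfied.
E2 (Δl = 0,±2, l_i+l_f ≥ 2): satisfied.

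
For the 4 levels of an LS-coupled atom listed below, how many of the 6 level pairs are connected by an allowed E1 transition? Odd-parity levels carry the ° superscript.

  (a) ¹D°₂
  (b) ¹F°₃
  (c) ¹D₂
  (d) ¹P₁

3

(a)–(b): forbidden (parity).
(a)–(c): allowed.
(a)–(d): allowed.
(b)–(c): allowed.
(b)–(d): forbidden (ΔL, ΔJ).
(c)–(d): forbidden (parity).
Allowed pairs: 3 of 6.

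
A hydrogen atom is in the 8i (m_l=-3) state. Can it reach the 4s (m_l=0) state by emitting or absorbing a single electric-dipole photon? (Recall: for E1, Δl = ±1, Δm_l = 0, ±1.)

l: 6 → 0 (Δl = -6). Δl = ±1 fails.
m_l: -3 → 0 (Δm_l = +3). |Δm_l| ≤ 1 fails.
The transition is electric-dipole forbidden.

forbidden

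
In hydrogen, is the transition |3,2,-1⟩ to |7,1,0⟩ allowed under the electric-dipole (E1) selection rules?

allowed

l: 2 → 1 (Δl = -1). Δl = ±1 ok.
m_l: -1 → 0 (Δm_l = +1). |Δm_l| ≤ 1 ok.
All E1 selection rules are satisfied.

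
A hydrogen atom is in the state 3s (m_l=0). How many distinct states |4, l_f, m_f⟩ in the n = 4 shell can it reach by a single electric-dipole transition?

3

E1 requires Δl = ±1, so l_f ∈ {-1, 1}; with 0 ≤ l_f ≤ n_f−1 = 3, the allowed l_f values are {1}.
For l_f = 1: m_f ∈ {m_i−1, m_i, m_i+1} ∩ [−1, 1] = {-1, 0, 1} → 3 states.
Total: 3.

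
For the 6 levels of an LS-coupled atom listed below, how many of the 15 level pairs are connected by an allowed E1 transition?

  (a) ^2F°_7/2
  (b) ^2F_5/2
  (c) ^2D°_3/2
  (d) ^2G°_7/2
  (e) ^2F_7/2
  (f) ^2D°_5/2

7

(a)–(b): allowed.
(a)–(c): forbidden (parity, ΔJ).
(a)–(d): forbidden (parity).
(a)–(e): allowed.
(a)–(f): forbidden (parity).
(b)–(c): allowed.
(b)–(d): allowed.
(b)–(e): forbidden (parity).
(b)–(f): allowed.
(c)–(d): forbidden (parity, ΔL, ΔJ).
(c)–(e): forbidden (ΔJ).
(c)–(f): forbidden (parity).
(d)–(e): allowed.
(d)–(f): forbidden (parity, ΔL).
(e)–(f): allowed.
Allowed pairs: 7 of 15.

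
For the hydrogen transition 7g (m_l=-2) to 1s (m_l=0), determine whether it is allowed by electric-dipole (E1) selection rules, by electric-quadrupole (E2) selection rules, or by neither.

Δl = 0 − 4 = -4; l_i + l_f = 4.
Δm_l = +2.
E1 (Δl = ±1, |Δm_l| ≤ 1): not satisfied.
E2 (Δl = 0,±2, l_i+l_f ≥ 2, |Δm_l| ≤ 2): not satisfied.

neither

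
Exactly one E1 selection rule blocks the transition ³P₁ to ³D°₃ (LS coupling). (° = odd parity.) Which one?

Initial level: S=1, L=1, J=1, parity even. Final level: S=1, L=2, J=3, parity odd.
Parity must change: even → odd — passes.
ΔS = 0: S: 1 → 1 — passes.
ΔL = 0, ±1 (not L=0↔0): L: 1 → 2, ΔL = +1 — passes.
ΔJ = 0, ±1 (not J=0↔0): J: 1 → 3, ΔJ = +2 — fails.

the ΔJ = 0, ±1 rule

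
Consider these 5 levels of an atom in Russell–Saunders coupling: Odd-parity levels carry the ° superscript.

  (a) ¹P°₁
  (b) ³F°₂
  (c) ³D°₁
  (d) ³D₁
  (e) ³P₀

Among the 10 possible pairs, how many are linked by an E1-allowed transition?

(a)–(b): forbidden (parity, ΔS, ΔL).
(a)–(c): forbidden (parity, ΔS).
(a)–(d): forbidden (ΔS).
(a)–(e): forbidden (ΔS).
(b)–(c): forbidden (parity).
(b)–(d): allowed.
(b)–(e): forbidden (ΔL, ΔJ).
(c)–(d): allowed.
(c)–(e): allowed.
(d)–(e): forbidden (parity).
Allowed pairs: 3 of 10.

3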